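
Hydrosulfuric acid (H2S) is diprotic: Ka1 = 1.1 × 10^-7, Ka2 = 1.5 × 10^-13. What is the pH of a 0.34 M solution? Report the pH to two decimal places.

Ka1 ≫ Ka2, so treat the first dissociation as the only significant source of H+.
Ka1 = x²/(0.34 − x) = 1.1 × 10^-7
x ≈ √(1.1 × 10^-7 × 0.34) = 1.93 × 10^-4 M
pH = −log(1.93 × 10^-4) = 3.71

pH = 3.71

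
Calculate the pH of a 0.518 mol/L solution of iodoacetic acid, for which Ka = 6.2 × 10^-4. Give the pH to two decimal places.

pH = 1.75

ICH2COOH ⇌ ICH2COO- + H+
Ka = x²/(0.518 − x) = 6.2 × 10^-4
Assume x ≪ 0.518: x ≈ √(6.2 × 10^-4 × 0.518) = 1.79 × 10^-2 M
(x/C₀ = 3.5% < 5%, so the approximation holds.)
pH = −log(1.79 × 10^-2) = 1.75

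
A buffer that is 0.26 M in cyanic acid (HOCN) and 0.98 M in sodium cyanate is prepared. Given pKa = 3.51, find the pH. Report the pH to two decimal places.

pH = 4.09

Henderson–Hasselbalch: pH = pKa + log([OCN-]/[HOCN]) = 3.51 + log(0.98/0.26)
pH = 3.51 + (+0.576) = 4.09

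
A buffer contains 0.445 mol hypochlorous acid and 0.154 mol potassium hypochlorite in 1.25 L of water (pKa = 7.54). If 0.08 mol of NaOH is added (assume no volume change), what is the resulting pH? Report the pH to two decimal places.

pH = 7.35

OH- converts HOCl to OCl-: HOCl → 0.365 mol, OCl- → 0.234 mol.
Henderson–Hasselbalch with mole ratio 0.234/0.365: pH = 7.54 + (-0.193)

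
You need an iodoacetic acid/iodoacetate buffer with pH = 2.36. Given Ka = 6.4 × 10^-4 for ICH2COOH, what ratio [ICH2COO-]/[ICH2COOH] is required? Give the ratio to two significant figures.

ratio = 0.15

pKa = -log(6.4 × 10^-4) = 3.194
pH = pKa + log(r) ⇒ log(r) = 2.36 − 3.194 = -0.834
r = [ICH2COO-]/[ICH2COOH] = 10^(-0.834) = 0.147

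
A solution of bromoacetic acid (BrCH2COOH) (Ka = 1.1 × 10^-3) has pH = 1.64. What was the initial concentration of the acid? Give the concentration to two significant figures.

[H+] = 10^(-1.64) = 2.29 × 10^-2 M = x
Ka = x²/(C₀ − x) ⇒ C₀ = x + x²/Ka
C₀ = 2.29 × 10^-2 + (2.29 × 10^-2)²/(1.1 × 10^-3) = 5.00 × 10^-1 M

C₀ = 5.0 × 10^-1 M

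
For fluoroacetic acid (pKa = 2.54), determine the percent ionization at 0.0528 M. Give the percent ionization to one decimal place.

FCH2COOH ⇌ FCH2COO- + H+; let x = [H+] at equilibrium.
Ka = 10^(−2.54) = 2.88 × 10^-3
Solve x² + 0.00288x − 0.000152 = 0 → x = 1.10 × 10^-2 M
Fraction ionized = 1.10 × 10^-2 / 0.0528 = 0.2083 → 20.8%

20.8%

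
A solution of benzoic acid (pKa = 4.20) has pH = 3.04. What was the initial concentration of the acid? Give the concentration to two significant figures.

C₀ = 1.4 × 10^-2 M

[H+] = 10^(-3.04) = 9.12 × 10^-4 M = x
Ka = 10^(−4.20) = 6.31 × 10^-5
Ka = x²/(C₀ − x) ⇒ C₀ = x + x²/Ka
C₀ = 9.12 × 10^-4 + (9.12 × 10^-4)²/(6.31 × 10^-5) = 1.41 × 10^-2 M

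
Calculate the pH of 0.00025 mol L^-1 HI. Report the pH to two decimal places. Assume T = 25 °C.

pH = 3.60

HI is a strong acid and dissociates completely, so [H+] = 0.00025 M.
pH = -log(0.00025) = 3.60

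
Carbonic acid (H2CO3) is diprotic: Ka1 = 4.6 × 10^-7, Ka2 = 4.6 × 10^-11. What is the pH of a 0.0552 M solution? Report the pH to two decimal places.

pH = 3.80

Ka1 ≫ Ka2, so treat the first dissociation as the only significant source of H+.
Ka1 = x²/(0.0552 − x) = 4.6 × 10^-7
x ≈ √(4.6 × 10^-7 × 0.0552) = 1.59 × 10^-4 M
pH = −log(1.59 × 10^-4) = 3.80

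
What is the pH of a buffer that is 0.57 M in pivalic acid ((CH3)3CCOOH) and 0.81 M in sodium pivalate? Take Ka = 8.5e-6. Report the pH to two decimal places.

pH = 5.22

pKa = −log(8.5 × 10^-6) = 5.071
Using pH = pKa + log([base]/[acid]) with [base]/[acid] = 0.81/0.57:
pH = 5.071 + (+0.153) = 5.22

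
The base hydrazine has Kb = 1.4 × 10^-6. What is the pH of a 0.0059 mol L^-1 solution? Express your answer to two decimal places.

N2H4 + H2O ⇌ N2H5+ + OH-
Kb = [OH-]²/(0.0059 − [OH-]) = 1.4 × 10^-6
Assume [OH-] ≪ 0.0059: [OH-] ≈ √(1.4 × 10^-6 × 0.0059) = 9.09 × 10^-5 M
pOH = −log(9.09 × 10^-5) = 4.04; pH = 14.00 − 4.04 = 9.96

pH = 9.96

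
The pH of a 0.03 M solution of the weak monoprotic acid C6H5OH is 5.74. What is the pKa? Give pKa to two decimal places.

pKa = 9.96

[H+] = 10^(-5.74) = 1.82 × 10^-6 M
At equilibrium [HA] = 0.03 − 1.82 × 10^-6 = 3.00 × 10^-2 M
Ka = [H+][A-]/[HA] = (1.82 × 10^-6)² / 3.00 × 10^-2 = 1.10 × 10^-10
pKa = -log(1.10 × 10^-10) = 9.96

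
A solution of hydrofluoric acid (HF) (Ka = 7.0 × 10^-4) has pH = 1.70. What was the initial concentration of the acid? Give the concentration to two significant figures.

C₀ = 5.9 × 10^-1 M

[H+] = 10^(-1.70) = 2.00 × 10^-2 M = x
Ka = x²/(C₀ − x) ⇒ C₀ = x + x²/Ka
C₀ = 2.00 × 10^-2 + (2.00 × 10^-2)²/(7.0 × 10^-4) = 5.91 × 10^-1 M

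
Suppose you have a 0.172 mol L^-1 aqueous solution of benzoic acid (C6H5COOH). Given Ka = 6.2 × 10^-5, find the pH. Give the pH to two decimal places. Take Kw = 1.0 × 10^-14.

C6H5COOH ⇌ C6H5COO- + H+
Ka = x²/(0.172 − x) = 6.2 × 10^-5
Neglecting x in the denominator: x = √(6.2 × 10^-5 × 0.172) = 3.27 × 10^-3 M
Check: 1.9% ionized — well under 5%, approximation valid.
pH = −log(3.27 × 10^-3) = 2.49

pH = 2.49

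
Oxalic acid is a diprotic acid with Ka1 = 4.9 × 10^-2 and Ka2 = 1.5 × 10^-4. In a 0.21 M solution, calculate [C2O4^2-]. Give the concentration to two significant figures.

First ionization gives [H+] ≈ [HC2O4-] = 7.99 × 10^-2 M.
Second step: Ka2 = [H+][C2O4^2-]/[HC2O4-] ≈ [C2O4^2-] (since [H+] ≈ [HC2O4-]).
So [C2O4^2-] ≈ Ka2.

1.5 × 10^-4 M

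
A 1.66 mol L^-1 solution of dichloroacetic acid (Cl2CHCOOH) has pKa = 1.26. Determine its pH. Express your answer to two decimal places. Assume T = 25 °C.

Cl2CHCOOH ⇌ Cl2CHCOO- + H+
Ka = 10^(−1.26) = 5.50 × 10^-2
From the ICE table, Ka = x²/(1.66 − x) = 5.50 × 10^-2.
Here C₀/Ka ≈ 30.2, so the small-x approximation fails. Use the quadratic:
x = [−0.055 + √(0.055² + 0.365)]/2 = 2.76 × 10^-1 M
pH = −log[H+] = −log(2.76 × 10^-1) = 0.56

pH = 0.56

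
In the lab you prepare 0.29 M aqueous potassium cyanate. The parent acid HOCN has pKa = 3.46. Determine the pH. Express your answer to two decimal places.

OCN- is the conjugate base of the weak acid HOCN.
Ka = 10^(−3.46) = 3.47 × 10^-4
Kb = Kw/Ka = 1.0×10^-14 / 3.47 × 10^-4 = 2.88 × 10^-11
Kb = [OH-]²/(0.29 − [OH-]) = 2.88 × 10^-11
Since Kb ≪ C₀, [OH-] ≈ √(Kb·C₀) = 2.89 × 10^-6 M.
([OH-]/C₀ = 0.001% < 5%, so the approximation holds.)
pOH = −log(2.89 × 10^-6) = 5.54; pH = 14.00 − 5.54 = 8.46

pH = 8.46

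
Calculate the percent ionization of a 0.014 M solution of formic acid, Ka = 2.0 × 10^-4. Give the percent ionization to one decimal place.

11.3%

HCOOH ⇌ HCOO- + H+; let x = [H+] at equilibrium.
Ka = x²/(C₀ − x); solving the quadratic gives x = 1.58 × 10^-3 M.
% ionization = x/C₀ × 100% = 1.58 × 10^-3/0.014 × 100% = 11.3%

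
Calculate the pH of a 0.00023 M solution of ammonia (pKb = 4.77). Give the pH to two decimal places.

NH3 + H2O ⇌ NH4+ + OH-
Kb = 10^(−4.77) = 1.70 × 10^-5
Kb = x²/(0.00023 − x) = 1.70 × 10^-5
x is not negligible relative to C₀; solve x² + 1.7e-05·x − 3.91e-09 = 0.
x = (−Kb + √(Kb² + 4·Kb·C₀))/2 = 5.46 × 10^-5 M
pOH = 4.26, so pH = 14.00 − pOH = 9.74

pH = 9.74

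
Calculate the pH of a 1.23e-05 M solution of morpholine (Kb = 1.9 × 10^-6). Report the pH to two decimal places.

C4H8ONH + H2O ⇌ C4H8ONH2+ + OH-
From the ICE table, Kb = [OH-]²/(1.23e-05 − [OH-]) = 1.9 × 10^-6.
[OH-] is not negligible relative to C₀; solve [OH-]² + 1.9e-06·[OH-] − 2.34e-11 = 0.
[OH-] = (−Kb + √(Kb² + 4·Kb·C₀))/2 = 3.98 × 10^-6 M
pOH = 5.40, so pH = 14.00 − pOH = 8.60

pH = 8.60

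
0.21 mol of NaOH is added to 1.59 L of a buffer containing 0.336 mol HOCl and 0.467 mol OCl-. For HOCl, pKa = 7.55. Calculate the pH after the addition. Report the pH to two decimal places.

pH = 8.28

OH- converts HOCl to OCl-: HOCl → 0.126 mol, OCl- → 0.677 mol.
pH = pKa + log(n_OCl-/n_HOCl) = 7.55 + log(0.677/0.126) = 7.55 + (+0.730)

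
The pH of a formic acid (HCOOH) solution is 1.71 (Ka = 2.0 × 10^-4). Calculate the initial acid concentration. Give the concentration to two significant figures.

C₀ = 1.9 M

[H+] = 10^(-1.71) = 1.95 × 10^-2 M = x
Ka = x²/(C₀ − x) ⇒ C₀ = x + x²/Ka
C₀ = 1.95 × 10^-2 + (1.95 × 10^-2)²/(2.0 × 10^-4) = 1.92 M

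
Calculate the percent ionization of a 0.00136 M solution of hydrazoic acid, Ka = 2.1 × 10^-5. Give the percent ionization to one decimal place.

HN3 ⇌ N3- + H+; let x = [H+] at equilibrium.
Ka = x²/(C₀ − x); solving the quadratic gives x = 1.59 × 10^-4 M.
Fraction ionized = 1.59 × 10^-4 / 0.00136 = 0.1169 → 11.7%

11.7%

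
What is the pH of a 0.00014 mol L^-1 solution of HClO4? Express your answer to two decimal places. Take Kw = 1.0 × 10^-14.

HClO4 is a strong acid and dissociates completely, so [H+] = 0.00014 M.
pH = -log(0.00014) = 3.85

pH = 3.85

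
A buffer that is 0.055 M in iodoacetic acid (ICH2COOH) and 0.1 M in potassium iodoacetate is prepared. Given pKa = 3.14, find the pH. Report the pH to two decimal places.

pH = 3.40

Using pH = pKa + log([base]/[acid]) with [base]/[acid] = 0.1/0.055:
pH = 3.14 + (+0.260) = 3.40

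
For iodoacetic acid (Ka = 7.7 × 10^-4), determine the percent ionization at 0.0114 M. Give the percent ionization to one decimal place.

22.8%

ICH2COOH ⇌ ICH2COO- + H+; let x = [H+] at equilibrium.
Solve x² + 0.00077x − 8.78e-06 = 0 → x = 2.60 × 10^-3 M
Fraction ionized = 2.60 × 10^-3 / 0.0114 = 0.2281 → 22.8%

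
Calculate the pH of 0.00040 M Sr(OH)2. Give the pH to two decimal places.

Sr(OH)2 is a strong base (each formula unit releases 2 OH-); [OH-] = 0.0008 M.
pOH = -log(0.0008) = 3.10
pH = 14.00 - 3.10 = 10.90

pH = 10.90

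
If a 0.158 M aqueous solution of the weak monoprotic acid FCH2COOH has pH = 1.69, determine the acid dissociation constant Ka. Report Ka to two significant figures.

Ka = 3.0 × 10^-3

[H+] = 10^(-1.69) = 2.04 × 10^-2 M
At equilibrium [HA] = 0.158 − 2.04 × 10^-2 = 1.38 × 10^-1 M
Ka = [H+][A-]/[HA] = (2.04 × 10^-2)² / 1.38 × 10^-1 = 3.0 × 10^-3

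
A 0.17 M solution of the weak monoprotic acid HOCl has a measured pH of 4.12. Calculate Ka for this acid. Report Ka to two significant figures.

Ka = 3.4 × 10^-8

[H+] = 10^(-4.12) = 7.59 × 10^-5 M
At equilibrium [HA] = 0.17 − 7.59 × 10^-5 = 1.70 × 10^-1 M
Ka = [H+][A-]/[HA] = (7.59 × 10^-5)² / 1.70 × 10^-1 = 3.4 × 10^-8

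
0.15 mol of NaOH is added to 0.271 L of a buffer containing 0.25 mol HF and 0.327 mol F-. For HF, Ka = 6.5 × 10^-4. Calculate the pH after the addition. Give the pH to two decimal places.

pH = 3.87

OH- converts HF to F-: HF → 0.1 mol, F- → 0.477 mol.
pKa = −log(6.5 × 10^-4) = 3.187
pH = pKa + log([A⁻]/[HA]) = 3.187 + log(0.477/0.1) = 3.187 +0.679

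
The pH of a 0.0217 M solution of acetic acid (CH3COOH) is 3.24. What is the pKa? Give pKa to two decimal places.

[H+] = 10^(-3.24) = 5.75 × 10^-4 M
At equilibrium [HA] = 0.0217 − 5.75 × 10^-4 = 2.11 × 10^-2 M
Ka = [H+][A-]/[HA] = (5.75 × 10^-4)² / 2.11 × 10^-2 = 1.57 × 10^-5
pKa = -log(1.57 × 10^-5) = 4.80

pKa = 4.80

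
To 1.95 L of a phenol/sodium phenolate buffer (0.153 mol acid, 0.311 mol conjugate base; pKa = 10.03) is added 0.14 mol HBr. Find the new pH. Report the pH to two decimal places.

Added H+ converts C6H5O- to C6H5OH: C6H5OH → 0.293 mol, C6H5O- → 0.171 mol.
pH = pKa + log(n_C6H5O-/n_C6H5OH) = 10.03 + log(0.171/0.293) = 10.03 + (-0.234)

pH = 9.80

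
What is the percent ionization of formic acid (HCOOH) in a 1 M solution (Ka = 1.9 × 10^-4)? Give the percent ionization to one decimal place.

1.4%

HCOOH ⇌ HCOO- + H+; let x = [H+] at equilibrium.
x ≈ √(Ka·C₀) = √(1.9 × 10^-4 × 1) = 1.38 × 10^-2 M
Fraction ionized = 1.38 × 10^-2 / 1 = 0.0138 → 1.4%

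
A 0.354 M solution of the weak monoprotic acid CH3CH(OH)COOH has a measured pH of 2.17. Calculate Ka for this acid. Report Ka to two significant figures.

Ka = 1.3 × 10^-4

[H+] = 10^(-2.17) = 6.76 × 10^-3 M
At equilibrium [HA] = 0.354 − 6.76 × 10^-3 = 3.47 × 10^-1 M
Ka = [H+][A-]/[HA] = (6.76 × 10^-3)² / 3.47 × 10^-1 = 1.3 × 10^-4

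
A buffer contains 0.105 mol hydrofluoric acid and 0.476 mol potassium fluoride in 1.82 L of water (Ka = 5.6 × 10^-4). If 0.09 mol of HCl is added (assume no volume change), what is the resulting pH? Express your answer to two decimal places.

After neutralization: n(HF) = 0.195 mol, n(F-) = 0.386 mol.
pKa = −log(5.6 × 10^-4) = 3.252
pH = pKa + log([A⁻]/[HA]) = 3.252 + log(0.386/0.195) = 3.252 +0.297

pH = 3.55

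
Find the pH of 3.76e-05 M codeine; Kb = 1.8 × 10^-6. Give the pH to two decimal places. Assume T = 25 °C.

C18H21NO3 + H2O ⇌ C18H22NO3+ + OH-
Let x = [OH-] at equilibrium. Kb = x²/(3.76e-05 − x).
Here C₀/Kb ≈ 20.9, so the small-x approximation fails. Use the quadratic:
x = (−Kb + √(Kb² + 4·Kb·C₀))/2 = 7.38 × 10^-6 M
pOH = −log(7.38 × 10^-6) = 5.13; pH = 14.00 − 5.13 = 8.87

pH = 8.87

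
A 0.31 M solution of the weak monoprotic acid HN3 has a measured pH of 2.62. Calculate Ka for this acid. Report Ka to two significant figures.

[H+] = 10^(-2.62) = 2.40 × 10^-3 M
At equilibrium [HA] = 0.31 − 2.40 × 10^-3 = 3.08 × 10^-1 M
Ka = [H+][A-]/[HA] = (2.40 × 10^-3)² / 3.08 × 10^-1 = 1.9 × 10^-5

Ka = 1.9 × 10^-5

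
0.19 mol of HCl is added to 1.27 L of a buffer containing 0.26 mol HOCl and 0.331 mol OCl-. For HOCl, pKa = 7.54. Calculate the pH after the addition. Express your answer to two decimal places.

After neutralization: n(HOCl) = 0.45 mol, n(OCl-) = 0.141 mol.
pH = pKa + log([A⁻]/[HA]) = 7.54 + log(0.141/0.45) = 7.54 -0.504

pH = 7.04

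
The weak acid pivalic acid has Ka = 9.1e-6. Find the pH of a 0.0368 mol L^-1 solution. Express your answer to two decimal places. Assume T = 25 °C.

(CH3)3CCOOH ⇌ (CH3)3CCOO- + H+
Let x = [H+] at equilibrium. Ka = x²/(0.0368 − x).
Neglecting x in the denominator: x = √(9.1 × 10^-6 × 0.0368) = 5.79 × 10^-4 M
Check: 1.6% ionized — well under 5%, approximation valid.
pH = −log[H+] = −log(5.79 × 10^-4) = 3.24

pH = 3.24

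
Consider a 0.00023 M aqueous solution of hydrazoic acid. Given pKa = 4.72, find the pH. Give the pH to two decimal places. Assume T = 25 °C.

pH = 4.24

HN3 ⇌ N3- + H+
Ka = 10^(−4.72) = 1.91 × 10^-5
From the ICE table, Ka = [H+]²/(0.00023 − [H+]) = 1.91 × 10^-5.
The 5% rule fails; solving [H+]² + Ka·[H+] − Ka·C₀ = 0 exactly:
[H+] = [−1.91e-05 + √(1.91e-05² + 1.76e-08)]/2 = 5.74 × 10^-5 M
pH = −log[H+] = −log(5.74 × 10^-5) = 4.24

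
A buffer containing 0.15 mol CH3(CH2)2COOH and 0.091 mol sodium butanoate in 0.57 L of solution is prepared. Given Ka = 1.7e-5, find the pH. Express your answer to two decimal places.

pH = 4.55

pKa = −log(1.7 × 10^-5) = 4.770
Henderson–Hasselbalch: pH = pKa + log([CH3(CH2)2COO-]/[CH3(CH2)2COOH]) = 4.770 + log(0.091/0.15)
pH = 4.770 + (-0.217) = 4.55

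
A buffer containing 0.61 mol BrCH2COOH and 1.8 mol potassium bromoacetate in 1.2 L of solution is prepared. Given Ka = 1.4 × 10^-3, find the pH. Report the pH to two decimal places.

pH = 3.32

pKa = −log(1.4 × 10^-3) = 2.854
Henderson–Hasselbalch: pH = pKa + log([BrCH2COO-]/[BrCH2COOH]) = 2.854 + log(1.8/0.61)
pH = 2.854 + (+0.470) = 3.32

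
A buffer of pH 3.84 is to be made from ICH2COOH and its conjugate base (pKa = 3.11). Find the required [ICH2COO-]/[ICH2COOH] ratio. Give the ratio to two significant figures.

pH = pKa + log(r) ⇒ log(r) = 3.84 − 3.11 = +0.73
r = [ICH2COO-]/[ICH2COOH] = 10^(+0.73) = 5.37

ratio = 5.4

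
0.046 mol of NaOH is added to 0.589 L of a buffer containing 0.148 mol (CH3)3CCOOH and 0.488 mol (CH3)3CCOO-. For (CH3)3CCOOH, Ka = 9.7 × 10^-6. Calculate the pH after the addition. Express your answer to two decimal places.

OH- converts (CH3)3CCOOH to (CH3)3CCOO-: (CH3)3CCOOH → 0.102 mol, (CH3)3CCOO- → 0.534 mol.
pKa = −log(9.7 × 10^-6) = 5.013
pH = pKa + log([A⁻]/[HA]) = 5.013 + log(0.534/0.102) = 5.013 +0.719

pH = 5.73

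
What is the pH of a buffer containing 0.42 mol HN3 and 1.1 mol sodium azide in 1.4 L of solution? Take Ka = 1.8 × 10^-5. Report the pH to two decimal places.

pH = 5.16

pKa = −log(1.8 × 10^-5) = 4.745
Using pH = pKa + log([base]/[acid]) with [base]/[acid] = 1.1/0.42:
pH = 4.745 + (+0.418) = 5.16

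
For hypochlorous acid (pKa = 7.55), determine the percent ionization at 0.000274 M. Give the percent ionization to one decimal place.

1.0%

HOCl ⇌ OCl- + H+; let x = [H+] at equilibrium.
Ka = 10^(−7.55) = 2.82 × 10^-8
x ≈ √(Ka·C₀) = √(2.82 × 10^-8 × 0.000274) = 2.78 × 10^-6 M
% ionization = x/C₀ × 100% = 2.78 × 10^-6/0.000274 × 100% = 1.0%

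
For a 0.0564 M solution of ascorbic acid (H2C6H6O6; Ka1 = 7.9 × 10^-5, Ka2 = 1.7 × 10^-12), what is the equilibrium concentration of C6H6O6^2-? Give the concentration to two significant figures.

First ionization gives [H+] ≈ [HC6H6O6-] = 2.11 × 10^-3 M.
Second step: Ka2 = [H+][C6H6O6^2-]/[HC6H6O6-] ≈ [C6H6O6^2-] (since [H+] ≈ [HC6H6O6-]).
So [C6H6O6^2-] ≈ Ka2.

1.7 × 10^-12 M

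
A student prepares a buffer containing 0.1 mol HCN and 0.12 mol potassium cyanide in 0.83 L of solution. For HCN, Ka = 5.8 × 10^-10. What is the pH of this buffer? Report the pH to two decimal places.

pKa = −log(5.8 × 10^-10) = 9.237
pH = pKa + log([A⁻]/[HA]) = 9.237 + log(0.12/0.1)
pH = 9.237 + (+0.079) = 9.32

pH = 9.32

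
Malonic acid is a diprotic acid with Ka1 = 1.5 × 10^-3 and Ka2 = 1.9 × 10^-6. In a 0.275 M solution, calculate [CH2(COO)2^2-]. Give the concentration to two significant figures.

First ionization gives [H+] ≈ [CH2(COOH)COO-] = 1.96 × 10^-2 M.
Second step: Ka2 = [H+][CH2(COO)2^2-]/[CH2(COOH)COO-] ≈ [CH2(COO)2^2-] (since [H+] ≈ [CH2(COOH)COO-]).
So [CH2(COO)2^2-] ≈ Ka2.

1.9 × 10^-6 M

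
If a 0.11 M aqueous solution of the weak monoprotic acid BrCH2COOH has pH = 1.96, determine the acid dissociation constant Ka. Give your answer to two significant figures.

[H+] = 10^(-1.96) = 1.10 × 10^-2 M
At equilibrium [HA] = 0.11 − 1.10 × 10^-2 = 9.90 × 10^-2 M
Ka = [H+][A-]/[HA] = (1.10 × 10^-2)² / 9.90 × 10^-2 = 1.2 × 10^-3

Ka = 1.2 × 10^-3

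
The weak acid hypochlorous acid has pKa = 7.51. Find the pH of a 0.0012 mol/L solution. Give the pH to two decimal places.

HOCl ⇌ OCl- + H+
Ka = 10^(−7.51) = 3.09 × 10^-8
Let x = [H+] at equilibrium. Ka = x²/(0.0012 − x).
Since Ka ≪ C₀, x ≈ √(Ka·C₀) = 6.09 × 10^-6 M.
(x/C₀ = 0.51% < 5%, so the approximation holds.)
pH = −log[H+] = −log(6.09 × 10^-6) = 5.22

pH = 5.22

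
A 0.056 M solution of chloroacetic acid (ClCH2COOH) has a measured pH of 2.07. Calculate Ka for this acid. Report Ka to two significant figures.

Ka = 1.5 × 10^-3

[H+] = 10^(-2.07) = 8.51 × 10^-3 M
At equilibrium [HA] = 0.056 − 8.51 × 10^-3 = 4.75 × 10^-2 M
Ka = [H+][A-]/[HA] = (8.51 × 10^-3)² / 4.75 × 10^-2 = 1.5 × 10^-3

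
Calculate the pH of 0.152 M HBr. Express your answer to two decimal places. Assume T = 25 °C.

pH = 0.82

HBr is a strong acid and dissociates completely, so [H+] = 0.152 M.
pH = -log(0.152) = 0.82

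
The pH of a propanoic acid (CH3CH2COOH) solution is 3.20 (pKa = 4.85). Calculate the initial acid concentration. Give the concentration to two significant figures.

C₀ = 2.9 × 10^-2 M

[H+] = 10^(-3.20) = 6.31 × 10^-4 M = x
Ka = 10^(−4.85) = 1.41 × 10^-5
Ka = x²/(C₀ − x) ⇒ C₀ = x + x²/Ka
C₀ = 6.31 × 10^-4 + (6.31 × 10^-4)²/(1.41 × 10^-5) = 2.89 × 10^-2 M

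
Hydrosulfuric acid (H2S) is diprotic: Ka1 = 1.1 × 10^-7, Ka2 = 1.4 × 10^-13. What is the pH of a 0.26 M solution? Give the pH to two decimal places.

Ka1 ≫ Ka2, so treat the first dissociation as the only significant source of H+.
Ka1 = x²/(0.26 − x) = 1.1 × 10^-7
x ≈ √(1.1 × 10^-7 × 0.26) = 1.69 × 10^-4 M
pH = −log(1.69 × 10^-4) = 3.77

pH = 3.77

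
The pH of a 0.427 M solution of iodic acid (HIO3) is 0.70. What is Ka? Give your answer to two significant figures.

[H+] = 10^(-0.70) = 2.00 × 10^-1 M
At equilibrium [HA] = 0.427 − 2.00 × 10^-1 = 2.27 × 10^-1 M
Ka = [H+][A-]/[HA] = (2.00 × 10^-1)² / 2.27 × 10^-1 = 1.8 × 10^-1

Ka = 1.8 × 10^-1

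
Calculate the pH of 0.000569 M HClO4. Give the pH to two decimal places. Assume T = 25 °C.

pH = 3.24

HClO4 is a strong acid and dissociates completely, so [H+] = 0.000569 M.
pH = -log(0.000569) = 3.24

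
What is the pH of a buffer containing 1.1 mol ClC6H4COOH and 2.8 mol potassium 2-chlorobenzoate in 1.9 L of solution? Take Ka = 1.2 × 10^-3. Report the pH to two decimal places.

pH = 3.33

pKa = −log(1.2 × 10^-3) = 2.921
Using pH = pKa + log([base]/[acid]) with [base]/[acid] = 2.8/1.1:
pH = 2.921 + (+0.406) = 3.33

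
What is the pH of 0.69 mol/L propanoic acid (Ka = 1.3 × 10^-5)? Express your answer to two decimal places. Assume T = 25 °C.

pH = 2.52

CH3CH2COOH ⇌ CH3CH2COO- + H+
From the ICE table, Ka = [H+]²/(0.69 − [H+]) = 1.3 × 10^-5.
Since Ka ≪ C₀, [H+] ≈ √(Ka·C₀) = 2.99 × 10^-3 M.
pH = −log[H+] = −log(2.99 × 10^-3) = 2.52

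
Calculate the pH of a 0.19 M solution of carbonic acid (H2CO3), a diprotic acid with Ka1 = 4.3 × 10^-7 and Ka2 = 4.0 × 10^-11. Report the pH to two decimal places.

pH = 3.54

Ka1 ≫ Ka2, so treat the first dissociation as the only significant source of H+.
Ka1 = x²/(0.19 − x) = 4.3 × 10^-7
x ≈ √(4.3 × 10^-7 × 0.19) = 2.86 × 10^-4 M
pH = −log(2.86 × 10^-4) = 3.54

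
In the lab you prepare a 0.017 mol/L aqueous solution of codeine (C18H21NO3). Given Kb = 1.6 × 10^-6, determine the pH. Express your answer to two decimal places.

C18H21NO3 + H2O ⇌ C18H22NO3+ + OH-
From the ICE table, Kb = x²/(0.017 − x) = 1.6 × 10^-6.
Since Kb ≪ C₀, x ≈ √(Kb·C₀) = 1.65 × 10^-4 M.
Check: 0.97% ionized — well under 5%, approximation valid.
pOH = 3.78, so pH = 14.00 − pOH = 10.22

pH = 10.22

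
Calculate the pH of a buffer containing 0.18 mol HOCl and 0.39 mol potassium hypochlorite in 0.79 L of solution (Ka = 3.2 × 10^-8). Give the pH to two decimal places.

pH = 7.83

pKa = −log(3.2 × 10^-8) = 7.495
Using pH = pKa + log([base]/[acid]) with [base]/[acid] = 0.39/0.18:
pH = 7.495 + (+0.336) = 7.83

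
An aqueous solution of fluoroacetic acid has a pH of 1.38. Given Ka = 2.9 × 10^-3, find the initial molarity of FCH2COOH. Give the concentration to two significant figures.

[H+] = 10^(-1.38) = 4.17 × 10^-2 M = x
Ka = x²/(C₀ − x) ⇒ C₀ = x + x²/Ka
C₀ = 4.17 × 10^-2 + (4.17 × 10^-2)²/(2.9 × 10^-3) = 6.41 × 10^-1 M

C₀ = 6.4 × 10^-1 M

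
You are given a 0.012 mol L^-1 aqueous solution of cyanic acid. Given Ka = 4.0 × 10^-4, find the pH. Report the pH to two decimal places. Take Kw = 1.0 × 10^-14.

HOCN ⇌ OCN- + H+
Ka = [H+]²/(0.012 − [H+]) = 4.0 × 10^-4
Here C₀/Ka ≈ 30, so the small-[H+] approximation fails. Use the quadratic:
[H+] = (−Ka + √(Ka² + 4·Ka·C₀))/2 = 2.00 × 10^-3 M
pH = −log(2.00 × 10^-3) = 2.70

pH = 2.70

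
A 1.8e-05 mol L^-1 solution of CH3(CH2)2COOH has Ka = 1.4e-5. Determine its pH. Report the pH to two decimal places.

CH3(CH2)2COOH ⇌ CH3(CH2)2COO- + H+
Ka = x²/(1.8e-05 − x) = 1.4 × 10^-5
Here C₀/Ka ≈ 1.29, so the small-x approximation fails. Use the quadratic:
x = (−Ka + √(Ka² + 4·Ka·C₀))/2 = 1.03 × 10^-5 M
pH = −log[H+] = −log(1.03 × 10^-5) = 4.99

pH = 4.99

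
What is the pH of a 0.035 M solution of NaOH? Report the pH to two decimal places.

NaOH is a strong base; [OH-] = 0.035 M.
pOH = -log(0.035) = 1.46
pH = 14.00 - 1.46 = 12.54

pH = 12.54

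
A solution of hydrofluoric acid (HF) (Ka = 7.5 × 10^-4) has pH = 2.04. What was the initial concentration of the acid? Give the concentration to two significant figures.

[H+] = 10^(-2.04) = 9.12 × 10^-3 M = x
Ka = x²/(C₀ − x) ⇒ C₀ = x + x²/Ka
C₀ = 9.12 × 10^-3 + (9.12 × 10^-3)²/(7.5 × 10^-4) = 1.20 × 10^-1 M

C₀ = 1.2 × 10^-1 M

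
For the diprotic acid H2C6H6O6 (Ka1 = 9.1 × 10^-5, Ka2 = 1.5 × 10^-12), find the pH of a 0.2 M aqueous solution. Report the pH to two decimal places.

Ka1 ≫ Ka2, so treat the first dissociation as the only significant source of H+.
Ka1 = x²/(0.2 − x) = 9.1 × 10^-5
x ≈ √(9.1 × 10^-5 × 0.2) = 4.27 × 10^-3 M
pH = −log(4.27 × 10^-3) = 2.37

pH = 2.37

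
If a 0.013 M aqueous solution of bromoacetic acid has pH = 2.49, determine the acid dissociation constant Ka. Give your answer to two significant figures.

Ka = 1.1 × 10^-3

[H+] = 10^(-2.49) = 3.24 × 10^-3 M
At equilibrium [HA] = 0.013 − 3.24 × 10^-3 = 9.76 × 10^-3 M
Ka = [H+][A-]/[HA] = (3.24 × 10^-3)² / 9.76 × 10^-3 = 1.1 × 10^-3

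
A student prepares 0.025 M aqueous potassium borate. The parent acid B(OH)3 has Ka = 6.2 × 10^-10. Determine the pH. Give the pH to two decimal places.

pH = 10.80

B(OH)4- is the conjugate base of the weak acid B(OH)3.
Kb = Kw/Ka = 1.0×10^-14 / 6.2 × 10^-10 = 1.61 × 10^-5
From the ICE table, Kb = x²/(0.025 − x) = 1.61 × 10^-5.
Since Kb ≪ C₀, x ≈ √(Kb·C₀) = 6.34 × 10^-4 M.
(x/C₀ = 2.5% < 5%, so the approximation holds.)
pOH = −log(6.34 × 10^-4) = 3.20; pH = 14.00 − 3.20 = 10.80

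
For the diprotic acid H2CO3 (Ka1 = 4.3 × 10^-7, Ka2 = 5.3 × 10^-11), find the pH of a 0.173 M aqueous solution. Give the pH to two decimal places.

Since Ka1 ≫ Ka2, the first ionization dominates [H+].
Ka1 = x²/(0.173 − x) = 4.3 × 10^-7
x ≈ √(4.3 × 10^-7 × 0.173) = 2.73 × 10^-4 M
pH = −log(2.73 × 10^-4) = 3.56

pH = 3.56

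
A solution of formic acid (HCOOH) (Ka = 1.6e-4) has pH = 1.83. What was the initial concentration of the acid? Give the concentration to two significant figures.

C₀ = 1.4 M

[H+] = 10^(-1.83) = 1.48 × 10^-2 M = x
Ka = x²/(C₀ − x) ⇒ C₀ = x + x²/Ka
C₀ = 1.48 × 10^-2 + (1.48 × 10^-2)²/(1.6 × 10^-4) = 1.38 M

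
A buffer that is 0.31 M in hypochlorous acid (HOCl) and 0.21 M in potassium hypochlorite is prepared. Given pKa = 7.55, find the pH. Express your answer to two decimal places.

Using pH = pKa + log([base]/[acid]) with [base]/[acid] = 0.21/0.31:
pH = 7.55 + (-0.169) = 7.38

pH = 7.38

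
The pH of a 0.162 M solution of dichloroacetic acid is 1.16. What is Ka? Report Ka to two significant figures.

[H+] = 10^(-1.16) = 6.92 × 10^-2 M
At equilibrium [HA] = 0.162 − 6.92 × 10^-2 = 9.28 × 10^-2 M
Ka = [H+][A-]/[HA] = (6.92 × 10^-2)² / 9.28 × 10^-2 = 5.2 × 10^-2

Ka = 5.2 × 10^-2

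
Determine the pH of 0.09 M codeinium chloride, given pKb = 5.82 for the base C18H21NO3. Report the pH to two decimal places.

C18H22NO3+ is the conjugate acid of the weak base C18H21NO3.
Kb = 10^(−5.82) = 1.51 × 10^-6
Ka = Kw/Kb = 1.0×10^-14 / 1.51 × 10^-6 = 6.62 × 10^-9
Let x = [H+] at equilibrium. Ka = x²/(0.09 − x).
Neglecting x in the denominator: x = √(6.62 × 10^-9 × 0.09) = 2.44 × 10^-5 M
pH = −log(2.44 × 10^-5) = 4.61

pH = 4.61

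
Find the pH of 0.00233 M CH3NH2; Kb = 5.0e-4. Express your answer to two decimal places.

pH = 10.93

CH3NH2 + H2O ⇌ CH3NH3+ + OH-
From the ICE table, Kb = x²/(0.00233 − x) = 5.0 × 10^-4.
x is not negligible relative to C₀; solve x² + 0.0005·x − 1.17e-06 = 0.
x = (−Kb + √(Kb² + 4·Kb·C₀))/2 = 8.58 × 10^-4 M
pOH = 3.07, so pH = 14.00 − pOH = 10.93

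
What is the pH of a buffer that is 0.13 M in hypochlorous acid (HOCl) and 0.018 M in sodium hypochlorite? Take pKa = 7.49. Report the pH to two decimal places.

Henderson–Hasselbalch: pH = pKa + log([OCl-]/[HOCl]) = 7.49 + log(0.018/0.13)
pH = 7.49 + (-0.859) = 6.63

pH = 6.63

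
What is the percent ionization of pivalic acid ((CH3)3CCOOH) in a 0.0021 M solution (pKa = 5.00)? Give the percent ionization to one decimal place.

6.7%

(CH3)3CCOOH ⇌ (CH3)3CCOO- + H+; let x = [H+] at equilibrium.
Ka = 10^(−5.00) = 1.00 × 10^-5
Ka = x²/(C₀ − x); solving the quadratic gives x = 1.40 × 10^-4 M.
% ionization = x/C₀ × 100% = 1.40 × 10^-4/0.0021 × 100% = 6.7%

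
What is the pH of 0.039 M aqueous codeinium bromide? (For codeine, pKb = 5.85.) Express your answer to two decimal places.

pH = 4.78

C18H22NO3+ is the conjugate acid of the weak base C18H21NO3.
Kb = 10^(−5.85) = 1.41 × 10^-6
Ka = Kw/Kb = 1.0×10^-14 / 1.41 × 10^-6 = 7.09 × 10^-9
From the ICE table, Ka = x²/(0.039 − x) = 7.09 × 10^-9.
Since Ka ≪ C₀, x ≈ √(Ka·C₀) = 1.66 × 10^-5 M.
(x/C₀ = 0.043% < 5%, so the approximation holds.)
pH = −log[H+] = −log(1.66 × 10^-5) = 4.78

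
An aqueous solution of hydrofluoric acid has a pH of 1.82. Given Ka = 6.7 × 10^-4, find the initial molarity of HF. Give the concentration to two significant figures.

[H+] = 10^(-1.82) = 1.51 × 10^-2 M = x
Ka = x²/(C₀ − x) ⇒ C₀ = x + x²/Ka
C₀ = 1.51 × 10^-2 + (1.51 × 10^-2)²/(6.7 × 10^-4) = 3.55 × 10^-1 M

C₀ = 3.6 × 10^-1 M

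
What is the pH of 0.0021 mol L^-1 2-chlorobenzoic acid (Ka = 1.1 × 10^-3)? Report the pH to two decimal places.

pH = 2.97

ClC6H4COOH ⇌ ClC6H4COO- + H+
From the ICE table, Ka = x²/(0.0021 − x) = 1.1 × 10^-3.
x is not negligible relative to C₀; solve x² + 0.0011·x − 2.31e-06 = 0.
x = (−Ka + √(Ka² + 4·Ka·C₀))/2 = 1.07 × 10^-3 M
pH = −log[H+] = −log(1.07 × 10^-3) = 2.97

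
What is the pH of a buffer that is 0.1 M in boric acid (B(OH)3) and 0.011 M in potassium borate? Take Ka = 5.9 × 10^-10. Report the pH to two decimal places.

pKa = −log(5.9 × 10^-10) = 9.229
pH = pKa + log([A⁻]/[HA]) = 9.229 + log(0.011/0.1)
pH = 9.229 + (-0.959) = 8.27

pH = 8.27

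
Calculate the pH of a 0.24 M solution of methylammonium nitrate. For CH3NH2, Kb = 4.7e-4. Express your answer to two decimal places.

CH3NH3+ is the conjugate acid of the weak base CH3NH2.
Ka = Kw/Kb = 1.0×10^-14 / 4.7 × 10^-4 = 2.13 × 10^-11
Ka = x²/(0.24 − x) = 2.13 × 10^-11
Since Ka ≪ C₀, x ≈ √(Ka·C₀) = 2.26 × 10^-6 M.
(x/C₀ = 0.00094% < 5%, so the approximation holds.)
pH = −log[H+] = −log(2.26 × 10^-6) = 5.65

pH = 5.65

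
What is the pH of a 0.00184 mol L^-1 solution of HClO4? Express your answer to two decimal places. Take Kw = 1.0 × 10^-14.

pH = 2.74

HClO4 is a strong acid and dissociates completely, so [H+] = 0.00184 M.
pH = -log(0.00184) = 2.74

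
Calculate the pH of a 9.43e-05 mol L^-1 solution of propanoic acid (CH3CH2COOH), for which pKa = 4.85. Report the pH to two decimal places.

CH3CH2COOH ⇌ CH3CH2COO- + H+
Ka = 10^(−4.85) = 1.41 × 10^-5
Let x = [H+] at equilibrium. Ka = x²/(9.43e-05 − x).
Here C₀/Ka ≈ 6.69, so the small-x approximation fails. Use the quadratic:
x = (−Ka + √(Ka² + 4·Ka·C₀))/2 = 3.01 × 10^-5 M
pH = −log[H+] = −log(3.01 × 10^-5) = 4.52

pH = 4.52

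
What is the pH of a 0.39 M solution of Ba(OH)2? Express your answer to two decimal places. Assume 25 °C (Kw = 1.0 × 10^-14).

Ba(OH)2 is a strong base (each formula unit releases 2 OH-); [OH-] = 0.78 M.
pOH = -log(0.78) = 0.11
pH = 14.00 - 0.11 = 13.89

pH = 13.89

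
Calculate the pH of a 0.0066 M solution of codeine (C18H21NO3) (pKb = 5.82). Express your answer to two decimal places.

C18H21NO3 + H2O ⇌ C18H22NO3+ + OH-
Kb = 10^(−5.82) = 1.51 × 10^-6
From the ICE table, Kb = [OH-]²/(0.0066 − [OH-]) = 1.51 × 10^-6.
Since Kb ≪ C₀, [OH-] ≈ √(Kb·C₀) = 9.98 × 10^-5 M.
Check: 1.5% ionized — well under 5%, approximation valid.
pOH = −log(9.98 × 10^-5) = 4.00; pH = 14.00 − 4.00 = 10.00

pH = 10.00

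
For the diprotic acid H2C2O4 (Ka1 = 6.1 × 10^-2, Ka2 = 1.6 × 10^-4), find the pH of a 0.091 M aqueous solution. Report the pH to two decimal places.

Ka1 ≫ Ka2, so treat the first dissociation as the only significant source of H+.
Ka1 = x²/(0.091 − x) = 6.1 × 10^-2
Solving the quadratic: x = (−Ka1 + √(Ka1² + 4·Ka1·C₀))/2 = 5.00 × 10^-2 M
pH = −log(5.00 × 10^-2) = 1.30

pH = 1.30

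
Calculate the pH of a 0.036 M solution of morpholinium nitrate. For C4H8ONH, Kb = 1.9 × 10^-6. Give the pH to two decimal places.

pH = 4.86

C4H8ONH2+ is the conjugate acid of the weak base C4H8ONH.
Ka = Kw/Kb = 1.0×10^-14 / 1.9 × 10^-6 = 5.26 × 10^-9
From the ICE table, Ka = x²/(0.036 − x) = 5.26 × 10^-9.
Neglecting x in the denominator: x = √(5.26 × 10^-9 × 0.036) = 1.38 × 10^-5 M
pH = −log(1.38 × 10^-5) = 4.86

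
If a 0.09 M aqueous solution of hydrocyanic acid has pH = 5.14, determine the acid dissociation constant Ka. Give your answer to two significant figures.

Ka = 5.8 × 10^-10

[H+] = 10^(-5.14) = 7.24 × 10^-6 M
At equilibrium [HA] = 0.09 − 7.24 × 10^-6 = 9.00 × 10^-2 M
Ka = [H+][A-]/[HA] = (7.24 × 10^-6)² / 9.00 × 10^-2 = 5.8 × 10^-10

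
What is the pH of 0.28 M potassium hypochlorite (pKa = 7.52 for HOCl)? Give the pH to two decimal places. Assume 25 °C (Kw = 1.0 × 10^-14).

OCl- is the conjugate base of the weak acid HOCl.
Ka = 10^(−7.52) = 3.02 × 10^-8
Kb = Kw/Ka = 1.0×10^-14 / 3.02 × 10^-8 = 3.31 × 10^-7
Let x = [OH-] at equilibrium. Kb = x²/(0.28 − x).
Assume x ≪ 0.28: x ≈ √(3.31 × 10^-7 × 0.28) = 3.04 × 10^-4 M
(x/C₀ = 0.11% < 5%, so the approximation holds.)
pOH = 3.52, so pH = 14.00 − pOH = 10.48

pH = 10.48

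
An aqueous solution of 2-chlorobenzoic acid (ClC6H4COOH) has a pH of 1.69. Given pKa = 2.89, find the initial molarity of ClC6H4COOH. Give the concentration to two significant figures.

[H+] = 10^(-1.69) = 2.04 × 10^-2 M = x
Ka = 10^(−2.89) = 1.29 × 10^-3
Ka = x²/(C₀ − x) ⇒ C₀ = x + x²/Ka
C₀ = 2.04 × 10^-2 + (2.04 × 10^-2)²/(1.29 × 10^-3) = 3.43 × 10^-1 M

C₀ = 3.4 × 10^-1 M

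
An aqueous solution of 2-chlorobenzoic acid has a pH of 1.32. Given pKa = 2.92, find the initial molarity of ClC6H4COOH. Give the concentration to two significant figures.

[H+] = 10^(-1.32) = 4.79 × 10^-2 M = x
Ka = 10^(−2.92) = 1.20 × 10^-3
Ka = x²/(C₀ − x) ⇒ C₀ = x + x²/Ka
C₀ = 4.79 × 10^-2 + (4.79 × 10^-2)²/(1.20 × 10^-3) = 1.96 M

C₀ = 2.0 M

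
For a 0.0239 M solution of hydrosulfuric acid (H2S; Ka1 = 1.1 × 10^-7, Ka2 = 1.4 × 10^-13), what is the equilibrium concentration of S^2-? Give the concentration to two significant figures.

1.4 × 10^-13 M

First ionization gives [H+] ≈ [HS-] = 5.13 × 10^-5 M.
Second step: Ka2 = [H+][S^2-]/[HS-] ≈ [S^2-] (since [H+] ≈ [HS-]).
So [S^2-] ≈ Ka2.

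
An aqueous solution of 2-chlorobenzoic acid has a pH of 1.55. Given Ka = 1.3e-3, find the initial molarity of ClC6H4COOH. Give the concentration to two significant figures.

[H+] = 10^(-1.55) = 2.82 × 10^-2 M = x
Ka = x²/(C₀ − x) ⇒ C₀ = x + x²/Ka
C₀ = 2.82 × 10^-2 + (2.82 × 10^-2)²/(1.3 × 10^-3) = 6.40 × 10^-1 M

C₀ = 6.4 × 10^-1 M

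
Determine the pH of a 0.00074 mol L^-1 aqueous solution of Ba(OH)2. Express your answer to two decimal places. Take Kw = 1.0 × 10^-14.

Ba(OH)2 is a strong base (each formula unit releases 2 OH-); [OH-] = 0.00148 M.
pOH = -log(0.00148) = 2.83
pH = 14.00 - 2.83 = 11.17

pH = 11.17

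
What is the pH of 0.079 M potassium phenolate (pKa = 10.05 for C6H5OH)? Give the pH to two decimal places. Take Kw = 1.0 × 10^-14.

C6H5O- is the conjugate base of the weak acid C6H5OH.
Ka = 10^(−10.05) = 8.91 × 10^-11
Kb = Kw/Ka = 1.0×10^-14 / 8.91 × 10^-11 = 1.12 × 10^-4
Let x = [OH-] at equilibrium. Kb = x²/(0.079 − x).
Since Kb ≪ C₀, x ≈ √(Kb·C₀) = 2.97 × 10^-3 M.
pOH = 2.53, so pH = 14.00 − pOH = 11.47

pH = 11.47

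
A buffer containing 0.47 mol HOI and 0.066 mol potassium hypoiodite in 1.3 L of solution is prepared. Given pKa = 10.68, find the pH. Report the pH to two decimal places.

pH = 9.83

pH = pKa + log([A⁻]/[HA]) = 10.68 + log(0.066/0.47)
pH = 10.68 + (-0.853) = 9.83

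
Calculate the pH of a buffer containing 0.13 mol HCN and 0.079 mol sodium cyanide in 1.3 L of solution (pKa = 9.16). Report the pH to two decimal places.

pH = pKa + log([A⁻]/[HA]) = 9.16 + log(0.079/0.13)
pH = 9.16 + (-0.216) = 8.94

pH = 8.94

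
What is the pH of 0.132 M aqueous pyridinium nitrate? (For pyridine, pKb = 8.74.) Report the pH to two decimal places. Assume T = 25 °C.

pH = 3.07

C5H5NH+ is the conjugate acid of the weak base C5H5N.
Kb = 10^(−8.74) = 1.82 × 10^-9
Ka = Kw/Kb = 1.0×10^-14 / 1.82 × 10^-9 = 5.49 × 10^-6
Let x = [H+] at equilibrium. Ka = x²/(0.132 − x).
Neglecting x in the denominator: x = √(5.49 × 10^-6 × 0.132) = 8.51 × 10^-4 M
Check: 0.64% ionized — well under 5%, approximation valid.
pH = −log[H+] = −log(8.51 × 10^-4) = 3.07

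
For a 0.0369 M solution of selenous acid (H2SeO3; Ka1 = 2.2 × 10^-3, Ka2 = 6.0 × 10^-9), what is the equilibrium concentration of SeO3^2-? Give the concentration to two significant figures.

6.0 × 10^-9 M

First ionization gives [H+] ≈ [HSeO3-] = 7.98 × 10^-3 M.
Second step: Ka2 = [H+][SeO3^2-]/[HSeO3-] ≈ [SeO3^2-] (since [H+] ≈ [HSeO3-]).
So [SeO3^2-] ≈ Ka2.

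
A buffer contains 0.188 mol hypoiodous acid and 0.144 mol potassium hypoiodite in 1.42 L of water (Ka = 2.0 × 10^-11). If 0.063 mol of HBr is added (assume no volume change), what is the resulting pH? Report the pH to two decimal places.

pH = 10.21

Added H+ converts OI- to HOI: HOI → 0.251 mol, OI- → 0.081 mol.
pKa = −log(2.0 × 10^-11) = 10.699
pH = pKa + log([A⁻]/[HA]) = 10.699 + log(0.081/0.251) = 10.699 -0.491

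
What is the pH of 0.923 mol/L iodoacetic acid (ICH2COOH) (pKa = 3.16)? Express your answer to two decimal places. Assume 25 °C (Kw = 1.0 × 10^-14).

pH = 1.60

ICH2COOH ⇌ ICH2COO- + H+
Ka = 10^(−3.16) = 6.92 × 10^-4
From the ICE table, Ka = x²/(0.923 − x) = 6.92 × 10^-4.
Assume x ≪ 0.923: x ≈ √(6.92 × 10^-4 × 0.923) = 2.53 × 10^-2 M
(x/C₀ = 2.7% < 5%, so the approximation holds.)
pH = −log(2.53 × 10^-2) = 1.60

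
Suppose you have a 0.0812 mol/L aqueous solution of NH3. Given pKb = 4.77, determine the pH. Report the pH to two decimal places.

pH = 11.07

NH3 + H2O ⇌ NH4+ + OH-
Kb = 10^(−4.77) = 1.70 × 10^-5
Kb = x²/(0.0812 − x) = 1.70 × 10^-5
Assume x ≪ 0.0812: x ≈ √(1.70 × 10^-5 × 0.0812) = 1.17 × 10^-3 M
pOH = −log(1.17 × 10^-3) = 2.93; pH = 14.00 − 2.93 = 11.07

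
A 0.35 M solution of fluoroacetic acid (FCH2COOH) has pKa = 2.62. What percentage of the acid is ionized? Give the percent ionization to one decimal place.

7.9%

FCH2COOH ⇌ FCH2COO- + H+; let x = [H+] at equilibrium.
Ka = 10^(−2.62) = 2.40 × 10^-3
Ka = x²/(C₀ − x); solving the quadratic gives x = 2.78 × 10^-2 M.
Fraction ionized = 2.78 × 10^-2 / 0.35 = 0.0794 → 7.9%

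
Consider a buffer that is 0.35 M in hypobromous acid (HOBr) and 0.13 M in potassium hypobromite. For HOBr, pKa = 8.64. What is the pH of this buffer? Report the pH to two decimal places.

Henderson–Hasselbalch: pH = pKa + log([OBr-]/[HOBr]) = 8.64 + log(0.13/0.35)
pH = 8.64 + (-0.430) = 8.21

pH = 8.21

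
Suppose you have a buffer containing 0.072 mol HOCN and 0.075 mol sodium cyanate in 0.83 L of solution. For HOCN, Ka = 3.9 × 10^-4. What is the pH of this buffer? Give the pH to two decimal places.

pKa = −log(3.9 × 10^-4) = 3.409
Henderson–Hasselbalch: pH = pKa + log([OCN-]/[HOCN]) = 3.409 + log(0.075/0.072)
pH = 3.409 + (+0.018) = 3.43

pH = 3.43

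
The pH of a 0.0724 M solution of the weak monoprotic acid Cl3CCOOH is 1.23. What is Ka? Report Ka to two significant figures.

[H+] = 10^(-1.23) = 5.89 × 10^-2 M
At equilibrium [HA] = 0.0724 − 5.89 × 10^-2 = 1.35 × 10^-2 M
Ka = [H+][A-]/[HA] = (5.89 × 10^-2)² / 1.35 × 10^-2 = 2.6 × 10^-1

Ka = 2.6 × 10^-1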